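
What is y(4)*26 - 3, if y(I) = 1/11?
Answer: -7/11 ≈ -0.63636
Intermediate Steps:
y(I) = 1/11
y(4)*26 - 3 = (1/11)*26 - 3 = 26/11 - 3 = -7/11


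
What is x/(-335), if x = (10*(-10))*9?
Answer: 180/67 ≈ 2.6866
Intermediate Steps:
x = -900 (x = -100*9 = -900)
x/(-335) = -900/(-335) = -900*(-1/335) = 180/67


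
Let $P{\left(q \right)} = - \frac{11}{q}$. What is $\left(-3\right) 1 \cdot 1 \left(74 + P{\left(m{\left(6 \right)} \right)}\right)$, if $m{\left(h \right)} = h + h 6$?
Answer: $- \frac{3097}{14} \approx -221.21$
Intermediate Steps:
$m{\left(h \right)} = 7 h$ ($m{\left(h \right)} = h + 6 h = 7 h$)
$\left(-3\right) 1 \cdot 1 \left(74 + P{\left(m{\left(6 \right)} \right)}\right) = \left(-3\right) 1 \cdot 1 \left(74 - \frac{11}{7 \cdot 6}\right) = \left(-3\right) 1 \left(74 - \frac{11}{42}\right) = - 3 \left(74 - \frac{11}{42}\right) = \left(-3\right) \frac{3097}{42} = - \frac{3097}{14}$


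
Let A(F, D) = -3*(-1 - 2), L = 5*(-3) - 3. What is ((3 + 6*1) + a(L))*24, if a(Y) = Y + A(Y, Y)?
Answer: 0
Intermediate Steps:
L = -18 (L = -15 - 3 = -18)
A(F, D) = 9 (A(F, D) = -3*(-3) = 9)
a(Y) = 9 + Y (a(Y) = Y + 9 = 9 + Y)
((3 + 6*1) + a(L))*24 = ((3 + 6*1) + (9 - 18))*24 = ((3 + 6) - 9)*24 = (9 - 9)*24 = 0*24 = 0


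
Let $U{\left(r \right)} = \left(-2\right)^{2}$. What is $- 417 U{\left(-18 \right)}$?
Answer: $-1668$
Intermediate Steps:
$U{\left(r \right)} = 4$
$- 417 U{\left(-18 \right)} = \left(-417\right) 4 = -1668$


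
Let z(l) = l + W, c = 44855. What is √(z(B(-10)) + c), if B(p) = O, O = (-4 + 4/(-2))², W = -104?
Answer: √44787 ≈ 211.63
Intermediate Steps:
O = 36 (O = (-4 + 4*(-½))² = (-4 - 2)² = (-6)² = 36)
B(p) = 36
z(l) = -104 + l (z(l) = l - 104 = -104 + l)
√(z(B(-10)) + c) = √((-104 + 36) + 44855) = √(-68 + 44855) = √44787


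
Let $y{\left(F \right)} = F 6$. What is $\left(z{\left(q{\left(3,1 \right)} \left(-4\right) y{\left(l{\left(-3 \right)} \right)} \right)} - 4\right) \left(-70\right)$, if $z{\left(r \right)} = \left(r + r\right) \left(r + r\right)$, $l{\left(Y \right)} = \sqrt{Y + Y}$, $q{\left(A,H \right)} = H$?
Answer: $967960$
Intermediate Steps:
$l{\left(Y \right)} = \sqrt{2} \sqrt{Y}$ ($l{\left(Y \right)} = \sqrt{2 Y} = \sqrt{2} \sqrt{Y}$)
$y{\left(F \right)} = 6 F$
$z{\left(r \right)} = 4 r^{2}$ ($z{\left(r \right)} = 2 r 2 r = 4 r^{2}$)
$\left(z{\left(q{\left(3,1 \right)} \left(-4\right) y{\left(l{\left(-3 \right)} \right)} \right)} - 4\right) \left(-70\right) = \left(4 \left(1 \left(-4\right) 6 \sqrt{2} \sqrt{-3}\right)^{2} - 4\right) \left(-70\right) = \left(4 \left(- 4 \cdot 6 \sqrt{2} i \sqrt{3}\right)^{2} - 4\right) \left(-70\right) = \left(4 \left(- 4 \cdot 6 i \sqrt{6}\right)^{2} - 4\right) \left(-70\right) = \left(4 \left(- 24 i \sqrt{6}\right)^{2} - 4\right) \left(-70\right) = \left(4 \left(-3456\right) - 4\right) \left(-70\right) = \left(-13824 - 4\right) \left(-70\right) = \left(-13828\right) \left(-70\right) = 967960$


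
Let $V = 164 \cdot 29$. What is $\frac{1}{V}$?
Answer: $\frac{1}{4756} \approx 0.00021026$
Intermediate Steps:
$V = 4756$
$\frac{1}{V} = \frac{1}{4756}$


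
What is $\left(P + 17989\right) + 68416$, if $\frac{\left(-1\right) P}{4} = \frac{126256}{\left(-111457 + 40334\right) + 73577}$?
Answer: $\frac{105766423}{1227} \approx 86199.0$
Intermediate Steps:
$P = - \frac{252512}{1227}$ ($P = - 4 \frac{126256}{\left(-111457 + 40334\right) + 73577} = - 4 \frac{126256}{-71123 + 73577} = - 4 \cdot \frac{126256}{2454} = - 4 \cdot 126256 \cdot \frac{1}{2454} = \left(-4\right) \frac{63128}{1227} = - \frac{252512}{1227} \approx -205.8$)
$\left(P + 17989\right) + 68416 = \left(- \frac{252512}{1227} + 17989\right) + 68416 = \frac{21819991}{1227} + 68416 = \frac{105766423}{1227}$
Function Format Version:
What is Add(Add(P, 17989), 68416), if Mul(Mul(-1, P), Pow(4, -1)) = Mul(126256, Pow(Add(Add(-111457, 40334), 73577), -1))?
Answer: Rational(105766423, 1227) ≈ 86199.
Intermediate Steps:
P = Rational(-252512, 1227) (P = Mul(-4, Mul(126256, Pow(Add(Add(-111457, 40334), 73577), -1))) = Mul(-4, Mul(126256, Pow(Add(-71123, 73577), -1))) = Mul(-4, Mul(126256, Pow(2454, -1))) = Mul(-4, Mul(126256, Rational(1, 2454))) = Mul(-4, Rational(63128, 1227)) = Rational(-252512, 1227) ≈ -205.80)
Add(Add(P, 17989), 68416) = Add(Add(Rational(-252512, 1227), 17989), 68416) = Add(Rational(21819991, 1227), 68416) = Rational(105766423, 1227)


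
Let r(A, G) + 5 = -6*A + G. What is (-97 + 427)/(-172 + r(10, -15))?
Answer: -55/42 ≈ -1.3095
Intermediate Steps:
r(A, G) = -5 + G - 6*A (r(A, G) = -5 + (-6*A + G) = -5 + (G - 6*A) = -5 + G - 6*A)
(-97 + 427)/(-172 + r(10, -15)) = (-97 + 427)/(-172 + (-5 - 15 - 6*10)) = 330/(-172 + (-5 - 15 - 60)) = 330/(-172 - 80) = 330/(-252) = 330*(-1/252) = -55/42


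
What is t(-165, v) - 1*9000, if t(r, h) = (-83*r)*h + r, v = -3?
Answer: -50250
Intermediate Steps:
t(r, h) = r - 83*h*r (t(r, h) = -83*h*r + r = r - 83*h*r)
t(-165, v) - 1*9000 = -165*(1 - 83*(-3)) - 1*9000 = -165*(1 + 249) - 9000 = -165*250 - 9000 = -41250 - 9000 = -50250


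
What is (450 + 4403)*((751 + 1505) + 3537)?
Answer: 28113429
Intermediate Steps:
(450 + 4403)*((751 + 1505) + 3537) = 4853*(2256 + 3537) = 4853*5793 = 28113429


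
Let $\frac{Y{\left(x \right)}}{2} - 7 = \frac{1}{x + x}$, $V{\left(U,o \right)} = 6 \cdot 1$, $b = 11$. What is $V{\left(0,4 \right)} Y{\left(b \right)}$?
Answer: $\frac{930}{11} \approx 84.545$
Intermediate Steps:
$V{\left(U,o \right)} = 6$
$Y{\left(x \right)} = 14 + \frac{1}{x}$ ($Y{\left(x \right)} = 14 + \frac{2}{x + x} = 14 + \frac{2}{2 x} = 14 + 2 \frac{1}{2 x} = 14 + \frac{1}{x}$)
$V{\left(0,4 \right)} Y{\left(b \right)} = 6 \left(14 + \frac{1}{11}\right) = 6 \cdot \frac{155}{11} = \frac{930}{11}$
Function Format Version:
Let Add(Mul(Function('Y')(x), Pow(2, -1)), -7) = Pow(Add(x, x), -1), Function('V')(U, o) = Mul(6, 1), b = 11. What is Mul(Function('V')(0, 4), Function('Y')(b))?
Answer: Rational(930, 11) ≈ 84.545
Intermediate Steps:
Function('V')(U, o) = 6
Function('Y')(x) = Add(14, Pow(x, -1)) (Function('Y')(x) = Add(14, Mul(2, Pow(Add(x, x), -1))) = Add(14, Mul(2, Pow(Mul(2, x), -1))) = Add(14, Mul(2, Mul(Rational(1, 2), Pow(x, -1)))) = Add(14, Pow(x, -1)))
Mul(Function('V')(0, 4), Function('Y')(b)) = Mul(6, Add(14, Pow(11, -1))) = Mul(6, Add(14, Rational(1, 11))) = Mul(6, Rational(155, 11)) = Rational(930, 11)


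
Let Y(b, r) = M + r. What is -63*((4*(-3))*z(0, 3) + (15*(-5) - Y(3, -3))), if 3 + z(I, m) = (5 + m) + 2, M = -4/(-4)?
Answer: 9891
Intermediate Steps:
M = 1 (M = -4*(-¼) = 1)
z(I, m) = 4 + m (z(I, m) = -3 + ((5 + m) + 2) = -3 + (7 + m) = 4 + m)
Y(b, r) = 1 + r
-63*((4*(-3))*z(0, 3) + (15*(-5) - Y(3, -3))) = -63*((4*(-3))*(4 + 3) + (15*(-5) - (1 - 3))) = -63*(-12*7 + (-75 - 1*(-2))) = -63*(-84 + (-75 + 2)) = -63*(-84 - 73) = -63*(-157) = 9891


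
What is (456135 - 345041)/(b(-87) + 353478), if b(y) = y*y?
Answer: 111094/361047 ≈ 0.30770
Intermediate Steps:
b(y) = y²
(456135 - 345041)/(b(-87) + 353478) = (456135 - 345041)/((-87)² + 353478) = 111094/(7569 + 353478) = 111094/361047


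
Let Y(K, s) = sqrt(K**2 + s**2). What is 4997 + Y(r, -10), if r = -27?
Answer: 4997 + sqrt(829) ≈ 5025.8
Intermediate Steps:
4997 + Y(r, -10) = 4997 + sqrt((-27)**2 + (-10)**2) = 4997 + sqrt(729 + 100) = 4997 + sqrt(829)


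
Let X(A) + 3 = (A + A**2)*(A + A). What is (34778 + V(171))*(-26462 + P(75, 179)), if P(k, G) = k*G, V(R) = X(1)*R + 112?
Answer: -457090257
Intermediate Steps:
X(A) = -3 + 2*A*(A + A**2) (X(A) = -3 + (A + A**2)*(A + A) = -3 + (A + A**2)*(2*A) = -3 + 2*A*(A + A**2))
V(R) = 112 + R (V(R) = (-3 + 2*1**2 + 2*1**3)*R + 112 = (-3 + 2*1 + 2*1)*R + 112 = (-3 + 2 + 2)*R + 112 = 1*R + 112 = R + 112 = 112 + R)
P(k, G) = G*k
(34778 + V(171))*(-26462 + P(75, 179)) = (34778 + (112 + 171))*(-26462 + 179*75) = (34778 + 283)*(-26462 + 13425) = 35061*(-13037) = -457090257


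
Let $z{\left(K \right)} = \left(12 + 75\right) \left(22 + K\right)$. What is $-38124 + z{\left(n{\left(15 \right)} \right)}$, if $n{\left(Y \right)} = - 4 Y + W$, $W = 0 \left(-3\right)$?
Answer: $-41430$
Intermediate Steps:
$W = 0$
$n{\left(Y \right)} = - 4 Y$ ($n{\left(Y \right)} = - 4 Y + 0 = - 4 Y$)
$z{\left(K \right)} = 1914 + 87 K$ ($z{\left(K \right)} = 87 \left(22 + K\right) = 1914 + 87 K$)
$-38124 + z{\left(n{\left(15 \right)} \right)} = -38124 + \left(1914 + 87 \left(\left(-4\right) 15\right)\right) = -38124 + \left(1914 + 87 \left(-60\right)\right) = -38124 + \left(1914 - 5220\right) = -38124 - 3306 = -41430$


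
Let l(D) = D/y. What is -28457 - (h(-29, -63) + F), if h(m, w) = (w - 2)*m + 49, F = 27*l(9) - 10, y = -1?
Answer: -30138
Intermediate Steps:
l(D) = -D (l(D) = D/(-1) = D*(-1) = -D)
F = -253 (F = 27*(-1*9) - 10 = 27*(-9) - 10 = -243 - 10 = -253)
h(m, w) = 49 + m*(-2 + w) (h(m, w) = (-2 + w)*m + 49 = m*(-2 + w) + 49 = 49 + m*(-2 + w))
-28457 - (h(-29, -63) + F) = -28457 - ((49 - 2*(-29) - 29*(-63)) - 253) = -28457 - ((49 + 58 + 1827) - 253) = -28457 - (1934 - 253) = -28457 - 1*1681 = -28457 - 1681 = -30138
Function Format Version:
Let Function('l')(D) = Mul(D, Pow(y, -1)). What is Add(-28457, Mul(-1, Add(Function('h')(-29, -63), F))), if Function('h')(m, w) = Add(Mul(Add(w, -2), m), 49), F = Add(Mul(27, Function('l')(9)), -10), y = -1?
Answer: -30138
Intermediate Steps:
Function('l')(D) = Mul(-1, D) (Function('l')(D) = Mul(D, Pow(-1, -1)) = Mul(D, -1) = Mul(-1, D))
F = -253 (F = Add(Mul(27, Mul(-1, 9)), -10) = Add(Mul(27, -9), -10) = Add(-243, -10) = -253)
Function('h')(m, w) = Add(49, Mul(m, Add(-2, w))) (Function('h')(m, w) = Add(Mul(Add(-2, w), m), 49) = Add(Mul(m, Add(-2, w)), 49) = Add(49, Mul(m, Add(-2, w))))
Add(-28457, Mul(-1, Add(Function('h')(-29, -63), F))) = Add(-28457, Mul(-1, Add(Add(49, Mul(-2, -29), Mul(-29, -63)), -253))) = Add(-28457, Mul(-1, Add(Add(49, 58, 1827), -253))) = Add(-28457, Mul(-1, Add(1934, -253))) = Add(-28457, Mul(-1, 1681)) = Add(-28457, -1681) = -30138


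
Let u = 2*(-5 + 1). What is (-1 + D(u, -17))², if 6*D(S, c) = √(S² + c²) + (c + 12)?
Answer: (11 - √353)²/36 ≈ 1.6849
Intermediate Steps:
u = -8 (u = 2*(-4) = -8)
D(S, c) = 2 + c/6 + √(S² + c²)/6 (D(S, c) = (√(S² + c²) + (c + 12))/6 = (√(S² + c²) + (12 + c))/6 = (12 + c + √(S² + c²))/6 = 2 + c/6 + √(S² + c²)/6)
(-1 + D(u, -17))² = (-1 + (2 + (⅙)*(-17) + √((-8)² + (-17)²)/6))² = (-1 + (2 - 17/6 + √(64 + 289)/6))² = (-1 + (2 - 17/6 + √353/6))² = (-1 + (-⅚ + √353/6))² = (-11/6 + √353/6)²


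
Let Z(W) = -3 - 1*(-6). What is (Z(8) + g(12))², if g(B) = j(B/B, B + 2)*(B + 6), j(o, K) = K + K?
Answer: 257049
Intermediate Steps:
Z(W) = 3 (Z(W) = -3 + 6 = 3)
j(o, K) = 2*K
g(B) = (4 + 2*B)*(6 + B) (g(B) = (2*(B + 2))*(B + 6) = (2*(2 + B))*(6 + B) = (4 + 2*B)*(6 + B))
(Z(8) + g(12))² = (3 + 2*(2 + 12)*(6 + 12))² = (3 + 2*14*18)² = (3 + 504)² = 507² = 257049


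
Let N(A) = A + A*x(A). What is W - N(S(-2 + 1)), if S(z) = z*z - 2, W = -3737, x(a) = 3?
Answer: -3733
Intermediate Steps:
S(z) = -2 + z**2 (S(z) = z**2 - 2 = -2 + z**2)
N(A) = 4*A (N(A) = A + A*3 = A + 3*A = 4*A)
W - N(S(-2 + 1)) = -3737 - 4*(-2 + (-2 + 1)**2) = -3737 - 4*(-2 + (-1)**2) = -3737 - 4*(-2 + 1) = -3737 - 4*(-1) = -3737 - 1*(-4) = -3737 + 4 = -3733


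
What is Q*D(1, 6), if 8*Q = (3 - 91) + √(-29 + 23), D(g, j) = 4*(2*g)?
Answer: -88 + I*√6 ≈ -88.0 + 2.4495*I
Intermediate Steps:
D(g, j) = 8*g
Q = -11 + I*√6/8 (Q = ((3 - 91) + √(-29 + 23))/8 = (-88 + √(-6))/8 = (-88 + I*√6)/8 = -11 + I*√6/8 ≈ -11.0 + 0.30619*I)
Q*D(1, 6) = (-11 + I*√6/8)*(8*1) = (-11 + I*√6/8)*8 = -88 + I*√6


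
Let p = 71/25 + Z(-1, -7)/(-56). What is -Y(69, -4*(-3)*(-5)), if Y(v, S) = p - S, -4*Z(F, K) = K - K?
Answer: -1571/25 ≈ -62.840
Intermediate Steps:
Z(F, K) = 0 (Z(F, K) = -(K - K)/4 = -1/4*0 = 0)
p = 71/25 (p = 71/25 + 0/(-56) = 71*(1/25) + 0*(-1/56) = 71/25 + 0 = 71/25 ≈ 2.8400)
Y(v, S) = 71/25 - S
-Y(69, -4*(-3)*(-5)) = -(71/25 - (-4*(-3))*(-5)) = -(71/25 - 12*(-5)) = -(71/25 - 1*(-60)) = -(71/25 + 60) = -1*1571/25 = -1571/25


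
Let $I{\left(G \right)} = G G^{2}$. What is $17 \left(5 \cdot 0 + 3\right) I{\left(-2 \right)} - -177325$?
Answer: $176917$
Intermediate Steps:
$I{\left(G \right)} = G^{3}$
$17 \left(5 \cdot 0 + 3\right) I{\left(-2 \right)} - -177325 = 17 \left(5 \cdot 0 + 3\right) \left(-2\right)^{3} - -177325 = 17 \left(0 + 3\right) \left(-8\right) + 177325 = 17 \cdot 3 \left(-8\right) + 177325 = 51 \left(-8\right) + 177325 = -408 + 177325 = 176917$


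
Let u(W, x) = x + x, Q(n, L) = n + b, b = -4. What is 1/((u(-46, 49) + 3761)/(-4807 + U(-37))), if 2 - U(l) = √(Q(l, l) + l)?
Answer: -4805/3859 - I*√78/3859 ≈ -1.2451 - 0.0022886*I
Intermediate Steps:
Q(n, L) = -4 + n (Q(n, L) = n - 4 = -4 + n)
u(W, x) = 2*x
U(l) = 2 - √(-4 + 2*l) (U(l) = 2 - √((-4 + l) + l) = 2 - √(-4 + 2*l))
1/((u(-46, 49) + 3761)/(-4807 + U(-37))) = 1/((2*49 + 3761)/(-4807 + (2 - √(-4 + 2*(-37))))) = 1/((98 + 3761)/(-4807 + (2 - √(-4 - 74)))) = 1/(3859/(-4807 + (2 - √(-78)))) = 1/(3859/(-4807 + (2 - I*√78))) = 1/(3859/(-4805 - I*√78)) = -4805/3859 - I*√78/3859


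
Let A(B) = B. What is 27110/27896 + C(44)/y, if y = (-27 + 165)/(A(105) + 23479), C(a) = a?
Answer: 7237827199/962412 ≈ 7520.5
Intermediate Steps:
y = 69/11792 (y = (-27 + 165)/(105 + 23479) = 138/23584 = 138*(1/23584) = 69/11792 ≈ 0.0058514)
27110/27896 + C(44)/y = 27110/27896 + 44/(69/11792) = 27110*(1/27896) + 44*(11792/69) = 13555/13948 + 518848/69 = 7237827199/962412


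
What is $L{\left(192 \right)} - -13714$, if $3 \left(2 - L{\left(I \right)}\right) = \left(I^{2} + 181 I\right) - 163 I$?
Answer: $276$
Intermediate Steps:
$L{\left(I \right)} = 2 - 6 I - \frac{I^{2}}{3}$ ($L{\left(I \right)} = 2 - \frac{\left(I^{2} + 181 I\right) - 163 I}{3} = 2 - \frac{I^{2} + 18 I}{3} = 2 - \left(6 I + \frac{I^{2}}{3}\right) = 2 - 6 I - \frac{I^{2}}{3}$)
$L{\left(192 \right)} - -13714 = \left(2 - 1152 - \frac{192^{2}}{3}\right) - -13714 = \left(2 - 1152 - 12288\right) + 13714 = -13438 + 13714 = 276$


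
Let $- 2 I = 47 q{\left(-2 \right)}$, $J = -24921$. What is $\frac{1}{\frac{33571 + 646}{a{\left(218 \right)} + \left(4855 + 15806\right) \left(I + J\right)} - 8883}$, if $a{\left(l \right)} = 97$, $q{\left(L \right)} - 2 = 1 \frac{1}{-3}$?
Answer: $- \frac{1031403813}{9161960139313} \approx -0.00011257$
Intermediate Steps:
$q{\left(L \right)} = \frac{5}{3}$ ($q{\left(L \right)} = 2 + 1 \frac{1}{-3} = 2 + 1 \left(- \frac{1}{3}\right) = 2 - \frac{1}{3} = \frac{5}{3}$)
$I = - \frac{235}{6}$ ($I = - \frac{47 \cdot \frac{5}{3}}{2} = \left(- \frac{1}{2}\right) \frac{235}{3} = - \frac{235}{6} \approx -39.167$)
$\frac{1}{\frac{33571 + 646}{a{\left(218 \right)} + \left(4855 + 15806\right) \left(I + J\right)} - 8883} = \frac{1}{\frac{33571 + 646}{97 + \left(4855 + 15806\right) \left(- \frac{235}{6} - 24921\right)} - 8883} = \frac{1}{\frac{34217}{97 + 20661 \left(- \frac{149761}{6}\right)} - 8883} = \frac{1}{\frac{34217}{97 - \frac{1031404007}{2}} - 8883} = \frac{1}{\frac{34217}{- \frac{1031403813}{2}} - 8883} = \frac{1}{34217 \left(- \frac{2}{1031403813}\right) - 8883} = \frac{1}{- \frac{68434}{1031403813} - 8883} = \frac{1}{- \frac{9161960139313}{1031403813}} = - \frac{1031403813}{9161960139313}$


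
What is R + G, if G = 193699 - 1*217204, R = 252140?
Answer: 228635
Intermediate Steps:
G = -23505 (G = 193699 - 217204 = -23505)
R + G = 252140 - 23505 = 228635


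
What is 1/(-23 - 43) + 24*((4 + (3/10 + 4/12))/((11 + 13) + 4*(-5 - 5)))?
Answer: -4597/660 ≈ -6.9651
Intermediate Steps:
1/(-23 - 43) + 24*((4 + (3/10 + 4/12))/((11 + 13) + 4*(-5 - 5))) = 1/(-66) + 24*((4 + (3*(⅒) + 4*(1/12)))/(24 + 4*(-10))) = -1/66 + 24*((4 + (3/10 + ⅓))/(24 - 40)) = -1/66 + 24*((4 + 19/30)/(-16)) = -1/66 + 24*((139/30)*(-1/16)) = -1/66 + 24*(-139/480) = -1/66 - 139/20 = -4597/660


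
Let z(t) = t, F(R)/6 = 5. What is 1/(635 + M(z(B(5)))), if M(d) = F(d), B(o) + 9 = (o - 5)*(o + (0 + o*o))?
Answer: 1/665 ≈ 0.0015038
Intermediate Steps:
F(R) = 30 (F(R) = 6*5 = 30)
B(o) = -9 + (-5 + o)*(o + o²) (B(o) = -9 + (o - 5)*(o + (0 + o*o)) = -9 + (-5 + o)*(o + (0 + o²)) = -9 + (-5 + o)*(o + o²))
M(d) = 30
1/(635 + M(z(B(5)))) = 1/(635 + 30) = 1/665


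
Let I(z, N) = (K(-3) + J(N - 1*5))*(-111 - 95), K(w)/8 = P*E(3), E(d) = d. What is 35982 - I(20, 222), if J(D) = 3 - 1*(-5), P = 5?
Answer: 62350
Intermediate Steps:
K(w) = 120 (K(w) = 8*(5*3) = 8*15 = 120)
J(D) = 8 (J(D) = 3 + 5 = 8)
I(z, N) = -26368 (I(z, N) = (120 + 8)*(-111 - 95) = 128*(-206) = -26368)
35982 - I(20, 222) = 35982 - 1*(-26368) = 35982 + 26368 = 62350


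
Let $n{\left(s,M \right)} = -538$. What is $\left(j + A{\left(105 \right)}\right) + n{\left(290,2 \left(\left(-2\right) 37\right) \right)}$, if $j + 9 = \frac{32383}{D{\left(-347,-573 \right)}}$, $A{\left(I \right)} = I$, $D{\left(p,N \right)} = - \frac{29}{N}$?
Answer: $\frac{18542641}{29} \approx 6.394 \cdot 10^{5}$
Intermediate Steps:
$j = \frac{18555198}{29}$ ($j = -9 + \frac{32383}{\left(-29\right) \frac{1}{-573}} = -9 + \frac{32383}{\left(-29\right) \left(- \frac{1}{573}\right)} = -9 + \frac{32383}{\frac{29}{573}} = -9 + 32383 \cdot \frac{573}{29} = -9 + \frac{18555459}{29} = \frac{18555198}{29} \approx 6.3983 \cdot 10^{5}$)
$\left(j + A{\left(105 \right)}\right) + n{\left(290,2 \left(\left(-2\right) 37\right) \right)} = \left(\frac{18555198}{29} + 105\right) - 538 = \frac{18558243}{29} - 538 = \frac{18542641}{29}$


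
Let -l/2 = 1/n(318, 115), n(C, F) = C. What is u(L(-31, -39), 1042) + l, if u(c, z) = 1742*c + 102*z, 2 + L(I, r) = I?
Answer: 7758881/159 ≈ 48798.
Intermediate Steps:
L(I, r) = -2 + I
u(c, z) = 102*z + 1742*c
l = -1/159 (l = -2/318 = -2*1/318 = -1/159 ≈ -0.0062893)
u(L(-31, -39), 1042) + l = (102*1042 + 1742*(-2 - 31)) - 1/159 = (106284 + 1742*(-33)) - 1/159 = (106284 - 57486) - 1/159 = 48798 - 1/159 = 7758881/159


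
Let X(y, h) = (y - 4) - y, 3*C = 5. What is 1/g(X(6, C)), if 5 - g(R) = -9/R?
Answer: 4/11 ≈ 0.36364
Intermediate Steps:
C = 5/3 (C = (⅓)*5 = 5/3 ≈ 1.6667)
X(y, h) = -4 (X(y, h) = (-4 + y) - y = -4)
g(R) = 5 + 9/R (g(R) = 5 - (-9)/R = 5 + 9/R)
1/g(X(6, C)) = 1/(5 + 9/(-4)) = 1/(5 + 9*(-¼)) = 1/(5 - 9/4) = 1/(11/4) = 4/11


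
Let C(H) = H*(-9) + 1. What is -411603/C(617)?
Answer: 411603/5552 ≈ 74.136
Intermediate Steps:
C(H) = 1 - 9*H (C(H) = -9*H + 1 = 1 - 9*H)
-411603/C(617) = -411603/(1 - 9*617) = -411603/(1 - 5553) = -411603/(-5552) = -411603*(-1/5552) = 411603/5552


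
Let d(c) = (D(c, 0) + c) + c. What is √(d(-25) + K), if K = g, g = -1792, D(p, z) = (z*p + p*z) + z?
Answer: I*√1842 ≈ 42.919*I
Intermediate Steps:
D(p, z) = z + 2*p*z (D(p, z) = (p*z + p*z) + z = 2*p*z + z = z + 2*p*z)
d(c) = 2*c (d(c) = (0*(1 + 2*c) + c) + c = (0 + c) + c = c + c = 2*c)
K = -1792
√(d(-25) + K) = √(2*(-25) - 1792) = √(-50 - 1792) = √(-1842) = I*√1842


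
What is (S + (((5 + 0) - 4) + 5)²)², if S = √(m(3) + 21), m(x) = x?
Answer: 1320 + 144*√6 ≈ 1672.7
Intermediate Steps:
S = 2*√6 (S = √(3 + 21) = √24 = 2*√6 ≈ 4.8990)
(S + (((5 + 0) - 4) + 5)²)² = (2*√6 + (((5 + 0) - 4) + 5)²)² = (2*√6 + ((5 - 4) + 5)²)² = (2*√6 + (1 + 5)²)² = (2*√6 + 6²)² = (2*√6 + 36)² = (36 + 2*√6)²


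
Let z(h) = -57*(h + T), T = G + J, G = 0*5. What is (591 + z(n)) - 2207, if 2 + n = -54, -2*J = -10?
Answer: 1291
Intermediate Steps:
J = 5 (J = -½*(-10) = 5)
G = 0
n = -56 (n = -2 - 54 = -56)
T = 5 (T = 0 + 5 = 5)
z(h) = -285 - 57*h (z(h) = -57*(h + 5) = -57*(5 + h) = -285 - 57*h)
(591 + z(n)) - 2207 = (591 + (-285 - 57*(-56))) - 2207 = (591 + (-285 + 3192)) - 2207 = (591 + 2907) - 2207 = 3498 - 2207 = 1291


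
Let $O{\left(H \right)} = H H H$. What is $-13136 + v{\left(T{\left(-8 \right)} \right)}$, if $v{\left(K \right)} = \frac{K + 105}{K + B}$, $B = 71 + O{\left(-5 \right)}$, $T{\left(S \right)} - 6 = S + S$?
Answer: $- \frac{840799}{64} \approx -13137.0$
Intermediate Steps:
$T{\left(S \right)} = 6 + 2 S$ ($T{\left(S \right)} = 6 + \left(S + S\right) = 6 + 2 S$)
$O{\left(H \right)} = H^{3}$ ($O{\left(H \right)} = H^{2} H = H^{3}$)
$B = -54$ ($B = 71 + \left(-5\right)^{3} = 71 - 125 = -54$)
$v{\left(K \right)} = \frac{105 + K}{-54 + K}$ ($v{\left(K \right)} = \frac{K + 105}{K - 54} = \frac{105 + K}{-54 + K}$)
$-13136 + v{\left(T{\left(-8 \right)} \right)} = -13136 + \frac{105 + \left(6 + 2 \left(-8\right)\right)}{-54 + \left(6 + 2 \left(-8\right)\right)} = -13136 + \frac{105 + \left(6 - 16\right)}{-54 + \left(6 - 16\right)} = -13136 + \frac{105 - 10}{-54 - 10} = -13136 + \frac{1}{-64} \cdot 95 = -13136 - \frac{95}{64} = - \frac{840799}{64}$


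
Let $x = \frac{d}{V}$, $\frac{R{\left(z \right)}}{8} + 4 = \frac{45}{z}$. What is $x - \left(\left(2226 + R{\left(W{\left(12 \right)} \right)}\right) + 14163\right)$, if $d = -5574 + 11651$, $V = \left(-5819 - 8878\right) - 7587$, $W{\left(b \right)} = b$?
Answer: $- \frac{365173985}{22284} \approx -16387.0$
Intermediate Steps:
$R{\left(z \right)} = -32 + \frac{360}{z}$ ($R{\left(z \right)} = -32 + 8 \frac{45}{z} = -32 + \frac{360}{z}$)
$V = -22284$ ($V = -14697 - 7587 = -22284$)
$d = 6077$
$x = - \frac{6077}{22284}$ ($x = \frac{6077}{-22284} = 6077 \left(- \frac{1}{22284}\right) = - \frac{6077}{22284} \approx -0.27271$)
$x - \left(\left(2226 + R{\left(W{\left(12 \right)} \right)}\right) + 14163\right) = - \frac{6077}{22284} - \left(\left(2226 - \left(32 - \frac{360}{12}\right)\right) + 14163\right) = - \frac{6077}{22284} - \left(\left(2226 + \left(-32 + 360 \cdot \frac{1}{12}\right)\right) + 14163\right) = - \frac{6077}{22284} - \left(\left(2226 + \left(-32 + 30\right)\right) + 14163\right) = - \frac{6077}{22284} - \left(\left(2226 - 2\right) + 14163\right) = - \frac{6077}{22284} - \left(2224 + 14163\right) = - \frac{6077}{22284} - 16387 = - \frac{365173985}{22284}$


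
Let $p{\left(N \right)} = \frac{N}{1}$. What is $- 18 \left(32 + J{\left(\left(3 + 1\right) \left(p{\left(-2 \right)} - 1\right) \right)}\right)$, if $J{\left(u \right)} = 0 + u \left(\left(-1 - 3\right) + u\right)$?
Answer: $-4032$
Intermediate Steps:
$p{\left(N \right)} = N$ ($p{\left(N \right)} = N 1 = N$)
$J{\left(u \right)} = u \left(-4 + u\right)$ ($J{\left(u \right)} = 0 + u \left(-4 + u\right) = u \left(-4 + u\right)$)
$- 18 \left(32 + J{\left(\left(3 + 1\right) \left(p{\left(-2 \right)} - 1\right) \right)}\right) = - 18 \left(32 + \left(3 + 1\right) \left(-2 - 1\right) \left(-4 + \left(3 + 1\right) \left(-2 - 1\right)\right)\right) = - 18 \left(32 + 4 \left(-3\right) \left(-4 + 4 \left(-3\right)\right)\right) = - 18 \left(32 - 12 \left(-4 - 12\right)\right) = - 18 \left(32 - -192\right) = - 18 \left(32 + 192\right) = \left(-18\right) 224 = -4032$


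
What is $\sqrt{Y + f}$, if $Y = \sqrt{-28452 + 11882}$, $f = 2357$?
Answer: $\sqrt{2357 + i \sqrt{16570}} \approx 48.567 + 1.3252 i$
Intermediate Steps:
$Y = i \sqrt{16570}$ ($Y = \sqrt{-16570} = i \sqrt{16570} \approx 128.72 i$)
$\sqrt{Y + f} = \sqrt{i \sqrt{16570} + 2357} = \sqrt{2357 + i \sqrt{16570}}$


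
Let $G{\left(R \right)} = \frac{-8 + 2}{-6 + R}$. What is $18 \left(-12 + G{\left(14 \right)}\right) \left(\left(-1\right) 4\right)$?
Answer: $918$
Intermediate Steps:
$G{\left(R \right)} = - \frac{6}{-6 + R}$
$18 \left(-12 + G{\left(14 \right)}\right) \left(\left(-1\right) 4\right) = 18 \left(-12 - \frac{6}{-6 + 14}\right) \left(\left(-1\right) 4\right) = 18 \left(-12 - \frac{6}{8}\right) \left(-4\right) = 18 \left(-12 - \frac{3}{4}\right) \left(-4\right) = 18 \left(- \frac{51}{4}\right) \left(-4\right) = \left(- \frac{459}{2}\right) \left(-4\right) = 918$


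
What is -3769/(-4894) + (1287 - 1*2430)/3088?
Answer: 3022415/7556336 ≈ 0.39998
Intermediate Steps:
-3769/(-4894) + (1287 - 1*2430)/3088 = -3769*(-1/4894) + (1287 - 2430)*(1/3088) = 3769/4894 - 1143*1/3088 = 3769/4894 - 1143/3088 = 3022415/7556336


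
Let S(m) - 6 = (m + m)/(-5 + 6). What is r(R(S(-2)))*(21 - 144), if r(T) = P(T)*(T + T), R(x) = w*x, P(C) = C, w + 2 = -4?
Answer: -35424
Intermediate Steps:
w = -6 (w = -2 - 4 = -6)
S(m) = 6 + 2*m (S(m) = 6 + (m + m)/(-5 + 6) = 6 + (2*m)/1 = 6 + (2*m)*1 = 6 + 2*m)
R(x) = -6*x
r(T) = 2*T² (r(T) = T*(T + T) = T*(2*T) = 2*T²)
r(R(S(-2)))*(21 - 144) = (2*(-6*(6 + 2*(-2)))²)*(21 - 144) = (2*(-6*(6 - 4))²)*(-123) = (2*(-6*2)²)*(-123) = (2*(-12)²)*(-123) = (2*144)*(-123) = 288*(-123) = -35424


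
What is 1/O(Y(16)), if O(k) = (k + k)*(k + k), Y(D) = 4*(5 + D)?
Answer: 1/28224 ≈ 3.5431e-5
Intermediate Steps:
Y(D) = 20 + 4*D
O(k) = 4*k² (O(k) = (2*k)*(2*k) = 4*k²)
1/O(Y(16)) = 1/(4*(20 + 4*16)²) = 1/(4*(20 + 64)²) = 1/(4*84²) = 1/(4*7056) = 1/28224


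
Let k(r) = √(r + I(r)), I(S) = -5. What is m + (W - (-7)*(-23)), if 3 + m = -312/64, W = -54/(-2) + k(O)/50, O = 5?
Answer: -1135/8 ≈ -141.88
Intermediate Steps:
k(r) = √(-5 + r) (k(r) = √(r - 5) = √(-5 + r))
W = 27 (W = -54/(-2) + √(-5 + 5)/50 = -54*(-½) + √0*(1/50) = 27 + 0*(1/50) = 27 + 0 = 27)
m = -63/8 (m = -3 - 312/64 = -3 - 312*1/64 = -3 - 39/8 = -63/8 ≈ -7.8750)
m + (W - (-7)*(-23)) = -63/8 + (27 - (-7)*(-23)) = -63/8 + (27 - 1*161) = -63/8 + (27 - 161) = -63/8 - 134 = -1135/8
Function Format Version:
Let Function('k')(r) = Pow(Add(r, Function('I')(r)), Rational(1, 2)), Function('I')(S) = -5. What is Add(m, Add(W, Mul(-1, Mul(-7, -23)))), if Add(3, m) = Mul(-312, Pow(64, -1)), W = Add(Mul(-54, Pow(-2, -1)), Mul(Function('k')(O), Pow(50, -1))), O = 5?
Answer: Rational(-1135, 8) ≈ -141.88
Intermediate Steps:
Function('k')(r) = Pow(Add(-5, r), Rational(1, 2)) (Function('k')(r) = Pow(Add(r, -5), Rational(1, 2)) = Pow(Add(-5, r), Rational(1, 2)))
W = 27 (W = Add(Mul(-54, Pow(-2, -1)), Mul(Pow(Add(-5, 5), Rational(1, 2)), Pow(50, -1))) = Add(Mul(-54, Rational(-1, 2)), Mul(Pow(0, Rational(1, 2)), Rational(1, 50))) = Add(27, Mul(0, Rational(1, 50))) = Add(27, 0) = 27)
m = Rational(-63, 8) (m = Add(-3, Mul(-312, Pow(64, -1))) = Add(-3, Mul(-312, Rational(1, 64))) = Add(-3, Rational(-39, 8)) = Rational(-63, 8) ≈ -7.8750)
Add(m, Add(W, Mul(-1, Mul(-7, -23)))) = Add(Rational(-63, 8), Add(27, Mul(-1, Mul(-7, -23)))) = Add(Rational(-63, 8), Add(27, Mul(-1, 161))) = Add(Rational(-63, 8), Add(27, -161)) = Add(Rational(-63, 8), -134) = Rational(-1135, 8)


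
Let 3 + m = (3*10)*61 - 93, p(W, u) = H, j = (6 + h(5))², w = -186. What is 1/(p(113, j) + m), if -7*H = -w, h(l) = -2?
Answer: 7/11952 ≈ 0.00058568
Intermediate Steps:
H = -186/7 (H = -(-1)*(-186)/7 = -⅐*186 = -186/7 ≈ -26.571)
j = 16 (j = (6 - 2)² = 4² = 16)
p(W, u) = -186/7
m = 1734 (m = -3 + ((3*10)*61 - 93) = -3 + (30*61 - 93) = -3 + (1830 - 93) = -3 + 1737 = 1734)
1/(p(113, j) + m) = 1/(-186/7 + 1734) = 1/(11952/7) = 7/11952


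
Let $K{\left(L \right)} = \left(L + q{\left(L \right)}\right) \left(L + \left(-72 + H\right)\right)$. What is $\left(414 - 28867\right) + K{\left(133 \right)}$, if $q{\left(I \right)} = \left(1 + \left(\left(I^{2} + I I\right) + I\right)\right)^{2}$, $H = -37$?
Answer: $30266426195$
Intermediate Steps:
$q{\left(I \right)} = \left(1 + I + 2 I^{2}\right)^{2}$ ($q{\left(I \right)} = \left(1 + \left(\left(I^{2} + I^{2}\right) + I\right)\right)^{2} = \left(1 + \left(2 I^{2} + I\right)\right)^{2} = \left(1 + \left(I + 2 I^{2}\right)\right)^{2} = \left(1 + I + 2 I^{2}\right)^{2}$)
$K{\left(L \right)} = \left(-109 + L\right) \left(L + \left(1 + L + 2 L^{2}\right)^{2}\right)$ ($K{\left(L \right)} = \left(L + \left(1 + L + 2 L^{2}\right)^{2}\right) \left(L - 109\right) = \left(L + \left(1 + L + 2 L^{2}\right)^{2}\right) \left(-109 + L\right) = \left(-109 + L\right) \left(L + \left(1 + L + 2 L^{2}\right)^{2}\right)$)
$\left(414 - 28867\right) + K{\left(133 \right)} = \left(414 - 28867\right) - \left(43467 - 166463183572 + 9587438 + 1013986547 + 135173111472\right) = -28453 - -30266454648 = -28453 + 30266454648 = 30266426195$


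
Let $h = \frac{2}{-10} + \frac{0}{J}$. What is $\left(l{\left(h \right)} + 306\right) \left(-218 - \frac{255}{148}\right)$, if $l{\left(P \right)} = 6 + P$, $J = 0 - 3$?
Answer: $- \frac{50697121}{740} \approx -68510.0$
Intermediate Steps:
$J = -3$
$h = - \frac{1}{5}$ ($h = \frac{2}{-10} + \frac{0}{-3} = 2 \left(- \frac{1}{10}\right) + 0 \left(- \frac{1}{3}\right) = - \frac{1}{5} + 0 = - \frac{1}{5} \approx -0.2$)
$\left(l{\left(h \right)} + 306\right) \left(-218 - \frac{255}{148}\right) = \left(\left(6 - \frac{1}{5}\right) + 306\right) \left(-218 - \frac{255}{148}\right) = \left(\frac{29}{5} + 306\right) \left(-218 - \frac{255}{148}\right) = \frac{1559 \left(-218 - \frac{255}{148}\right)}{5} = \frac{1559}{5} \left(- \frac{32519}{148}\right) = - \frac{50697121}{740}$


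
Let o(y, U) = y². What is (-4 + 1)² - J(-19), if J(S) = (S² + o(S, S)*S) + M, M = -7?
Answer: 6514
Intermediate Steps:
J(S) = -7 + S² + S³ (J(S) = (S² + S²*S) - 7 = (S² + S³) - 7 = -7 + S² + S³)
(-4 + 1)² - J(-19) = (-4 + 1)² - (-7 + (-19)² + (-19)³) = (-3)² - (-7 + 361 - 6859) = 9 - 1*(-6505) = 9 + 6505 = 6514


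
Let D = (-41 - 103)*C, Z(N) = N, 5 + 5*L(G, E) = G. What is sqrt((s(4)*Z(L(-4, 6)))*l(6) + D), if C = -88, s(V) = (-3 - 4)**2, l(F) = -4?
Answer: 18*sqrt(1005)/5 ≈ 114.13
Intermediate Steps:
L(G, E) = -1 + G/5
s(V) = 49 (s(V) = (-7)**2 = 49)
D = 12672 (D = (-41 - 103)*(-88) = -144*(-88) = 12672)
sqrt((s(4)*Z(L(-4, 6)))*l(6) + D) = sqrt((49*(-1 + (1/5)*(-4)))*(-4) + 12672) = sqrt((49*(-1 - 4/5))*(-4) + 12672) = sqrt((49*(-9/5))*(-4) + 12672) = sqrt(-441/5*(-4) + 12672) = sqrt(1764/5 + 12672) = sqrt(65124/5) = 18*sqrt(1005)/5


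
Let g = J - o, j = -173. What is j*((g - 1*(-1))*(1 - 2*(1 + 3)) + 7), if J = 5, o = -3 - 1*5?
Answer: 15743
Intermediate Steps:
o = -8 (o = -3 - 5 = -8)
g = 13 (g = 5 - 1*(-8) = 5 + 8 = 13)
j*((g - 1*(-1))*(1 - 2*(1 + 3)) + 7) = -173*((13 - 1*(-1))*(1 - 2*(1 + 3)) + 7) = -173*((13 + 1)*(1 - 2*4) + 7) = -173*(14*(1 - 8) + 7) = -173*(14*(-7) + 7) = -173*(-98 + 7) = -173*(-91) = 15743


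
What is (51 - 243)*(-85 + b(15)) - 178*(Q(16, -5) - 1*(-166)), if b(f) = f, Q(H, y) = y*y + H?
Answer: -23406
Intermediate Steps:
Q(H, y) = H + y² (Q(H, y) = y² + H = H + y²)
(51 - 243)*(-85 + b(15)) - 178*(Q(16, -5) - 1*(-166)) = (51 - 243)*(-85 + 15) - 178*((16 + (-5)²) - 1*(-166)) = -192*(-70) - 178*((16 + 25) + 166) = 13440 - 178*(41 + 166) = 13440 - 178*207 = 13440 - 36846 = -23406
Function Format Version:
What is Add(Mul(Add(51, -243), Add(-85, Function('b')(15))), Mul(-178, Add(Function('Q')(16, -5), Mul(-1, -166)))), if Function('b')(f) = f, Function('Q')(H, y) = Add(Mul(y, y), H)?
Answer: -23406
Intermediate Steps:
Function('Q')(H, y) = Add(H, Pow(y, 2)) (Function('Q')(H, y) = Add(Pow(y, 2), H) = Add(H, Pow(y, 2)))
Add(Mul(Add(51, -243), Add(-85, Function('b')(15))), Mul(-178, Add(Function('Q')(16, -5), Mul(-1, -166)))) = Add(Mul(Add(51, -243), Add(-85, 15)), Mul(-178, Add(Add(16, Pow(-5, 2)), Mul(-1, -166)))) = Add(Mul(-192, -70), Mul(-178, Add(Add(16, 25), 166))) = Add(13440, Mul(-178, Add(41, 166))) = Add(13440, Mul(-178, 207)) = Add(13440, -36846) = -23406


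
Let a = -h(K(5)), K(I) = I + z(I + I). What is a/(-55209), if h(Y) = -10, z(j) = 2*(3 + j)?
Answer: -10/55209 ≈ -0.00018113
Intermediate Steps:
z(j) = 6 + 2*j
K(I) = 6 + 5*I (K(I) = I + (6 + 2*(I + I)) = I + (6 + 2*(2*I)) = I + (6 + 4*I) = 6 + 5*I)
a = 10 (a = -1*(-10) = 10)
a/(-55209) = 10/(-55209) = 10*(-1/55209) = -10/55209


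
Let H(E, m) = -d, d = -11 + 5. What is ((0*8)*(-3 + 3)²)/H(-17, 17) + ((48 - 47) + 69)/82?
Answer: 35/41 ≈ 0.85366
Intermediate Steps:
d = -6
H(E, m) = 6 (H(E, m) = -1*(-6) = 6)
((0*8)*(-3 + 3)²)/H(-17, 17) + ((48 - 47) + 69)/82 = ((0*8)*(-3 + 3)²)/6 + ((48 - 47) + 69)/82 = (0*0²)*(⅙) + (1 + 69)*(1/82) = (0*0)*(⅙) + 70*(1/82) = 0*(⅙) + 35/41 = 0 + 35/41 = 35/41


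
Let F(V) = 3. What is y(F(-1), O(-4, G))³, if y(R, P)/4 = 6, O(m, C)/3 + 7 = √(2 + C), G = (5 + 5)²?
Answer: 13824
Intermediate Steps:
G = 100 (G = 10² = 100)
O(m, C) = -21 + 3*√(2 + C)
y(R, P) = 24 (y(R, P) = 4*6 = 24)
y(F(-1), O(-4, G))³ = 24³ = 13824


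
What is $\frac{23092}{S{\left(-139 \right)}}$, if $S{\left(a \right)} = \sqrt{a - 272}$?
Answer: $- \frac{23092 i \sqrt{411}}{411} \approx - 1139.0 i$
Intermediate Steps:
$S{\left(a \right)} = \sqrt{-272 + a}$
$\frac{23092}{S{\left(-139 \right)}} = \frac{23092}{\sqrt{-272 - 139}} = \frac{23092}{\sqrt{-411}} = \frac{23092}{i \sqrt{411}} = 23092 \left(- \frac{i \sqrt{411}}{411}\right) = - \frac{23092 i \sqrt{411}}{411}$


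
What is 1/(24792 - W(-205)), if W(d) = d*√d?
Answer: 24792/623258389 - 205*I*√205/623258389 ≈ 3.9778e-5 - 4.7094e-6*I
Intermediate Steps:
W(d) = d^(3/2)
1/(24792 - W(-205)) = 1/(24792 - (-205)^(3/2)) = 1/(24792 - (-205)*I*√205) = 1/(24792 + 205*I*√205)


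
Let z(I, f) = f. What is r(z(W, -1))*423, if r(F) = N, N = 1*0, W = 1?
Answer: 0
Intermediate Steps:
N = 0
r(F) = 0
r(z(W, -1))*423 = 0*423 = 0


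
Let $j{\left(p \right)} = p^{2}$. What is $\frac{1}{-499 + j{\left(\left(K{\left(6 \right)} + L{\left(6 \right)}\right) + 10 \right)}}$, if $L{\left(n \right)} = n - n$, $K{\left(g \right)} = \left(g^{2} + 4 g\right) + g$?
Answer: $\frac{1}{5277} \approx 0.0001895$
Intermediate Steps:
$K{\left(g \right)} = g^{2} + 5 g$
$L{\left(n \right)} = 0$
$\frac{1}{-499 + j{\left(\left(K{\left(6 \right)} + L{\left(6 \right)}\right) + 10 \right)}} = \frac{1}{-499 + \left(\left(6 \left(5 + 6\right) + 0\right) + 10\right)^{2}} = \frac{1}{-499 + \left(\left(6 \cdot 11 + 0\right) + 10\right)^{2}} = \frac{1}{-499 + \left(\left(66 + 0\right) + 10\right)^{2}} = \frac{1}{-499 + \left(66 + 10\right)^{2}} = \frac{1}{-499 + 76^{2}} = \frac{1}{-499 + 5776} = \frac{1}{5277}$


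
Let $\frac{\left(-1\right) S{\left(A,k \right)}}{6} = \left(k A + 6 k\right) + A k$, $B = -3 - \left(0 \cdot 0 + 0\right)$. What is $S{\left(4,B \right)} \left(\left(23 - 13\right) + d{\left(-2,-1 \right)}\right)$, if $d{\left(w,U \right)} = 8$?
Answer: $4536$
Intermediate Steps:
$B = -3$ ($B = -3 - \left(0 + 0\right) = -3 - 0 = -3 + 0 = -3$)
$S{\left(A,k \right)} = - 36 k - 12 A k$ ($S{\left(A,k \right)} = - 6 \left(\left(k A + 6 k\right) + A k\right) = - 6 \left(\left(A k + 6 k\right) + A k\right) = - 6 \left(\left(6 k + A k\right) + A k\right) = - 6 \left(6 k + 2 A k\right) = - 36 k - 12 A k$)
$S{\left(4,B \right)} \left(\left(23 - 13\right) + d{\left(-2,-1 \right)}\right) = \left(-12\right) \left(-3\right) \left(3 + 4\right) \left(\left(23 - 13\right) + 8\right) = \left(-12\right) \left(-3\right) 7 \left(\left(23 - 13\right) + 8\right) = 252 \left(10 + 8\right) = 252 \cdot 18 = 4536$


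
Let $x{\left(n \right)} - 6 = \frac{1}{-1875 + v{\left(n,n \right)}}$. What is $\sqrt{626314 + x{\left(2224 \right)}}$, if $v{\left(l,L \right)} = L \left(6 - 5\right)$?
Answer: $\frac{\sqrt{76286402669}}{349} \approx 791.4$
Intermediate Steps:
$v{\left(l,L \right)} = L$ ($v{\left(l,L \right)} = L 1 = L$)
$x{\left(n \right)} = 6 + \frac{1}{-1875 + n}$
$\sqrt{626314 + x{\left(2224 \right)}} = \sqrt{626314 + \frac{-11249 + 6 \cdot 2224}{-1875 + 2224}} = \sqrt{626314 + \frac{-11249 + 13344}{349}} = \sqrt{626314 + \frac{1}{349} \cdot 2095} = \sqrt{626314 + \frac{2095}{349}} = \sqrt{\frac{218585681}{349}} = \frac{\sqrt{76286402669}}{349}$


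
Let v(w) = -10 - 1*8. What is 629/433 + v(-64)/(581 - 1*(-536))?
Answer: 694799/483661 ≈ 1.4365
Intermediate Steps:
v(w) = -18 (v(w) = -10 - 8 = -18)
629/433 + v(-64)/(581 - 1*(-536)) = 629/433 - 18/(581 - 1*(-536)) = 629*(1/433) - 18/(581 + 536) = 629/433 - 18/1117 = 694799/483661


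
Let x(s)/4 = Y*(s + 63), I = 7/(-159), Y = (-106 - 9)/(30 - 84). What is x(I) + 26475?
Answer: 115959475/4293 ≈ 27011.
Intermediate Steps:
Y = 115/54 (Y = -115/(-54) = -115*(-1/54) = 115/54 ≈ 2.1296)
I = -7/159 (I = 7*(-1/159) = -7/159 ≈ -0.044025)
x(s) = 1610/3 + 230*s/27 (x(s) = 4*(115*(s + 63)/54) = 4*(115*(63 + s)/54) = 4*(805/6 + 115*s/54) = 1610/3 + 230*s/27)
x(I) + 26475 = (1610/3 + (230/27)*(-7/159)) + 26475 = (1610/3 - 1610/4293) + 26475 = 2302300/4293 + 26475 = 115959475/4293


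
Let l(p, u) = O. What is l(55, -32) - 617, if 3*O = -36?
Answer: -629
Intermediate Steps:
O = -12 (O = (⅓)*(-36) = -12)
l(p, u) = -12
l(55, -32) - 617 = -12 - 617 = -629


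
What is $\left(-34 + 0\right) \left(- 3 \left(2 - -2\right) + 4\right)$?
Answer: $272$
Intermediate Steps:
$\left(-34 + 0\right) \left(- 3 \left(2 - -2\right) + 4\right) = - 34 \left(- 3 \left(2 + 2\right) + 4\right) = - 34 \left(\left(-3\right) 4 + 4\right) = - 34 \left(-12 + 4\right) = \left(-34\right) \left(-8\right) = 272$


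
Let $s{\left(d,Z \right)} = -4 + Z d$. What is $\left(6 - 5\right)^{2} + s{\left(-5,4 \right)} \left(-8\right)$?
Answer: $193$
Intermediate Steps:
$\left(6 - 5\right)^{2} + s{\left(-5,4 \right)} \left(-8\right) = \left(6 - 5\right)^{2} + \left(-4 + 4 \left(-5\right)\right) \left(-8\right) = \left(6 - 5\right)^{2} + \left(-4 - 20\right) \left(-8\right) = 1^{2} - -192 = 1 + 192 = 193$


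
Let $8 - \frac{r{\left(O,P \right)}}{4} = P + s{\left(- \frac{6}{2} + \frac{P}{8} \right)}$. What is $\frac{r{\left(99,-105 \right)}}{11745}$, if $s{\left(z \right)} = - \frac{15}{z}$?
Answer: $\frac{19276}{505035} \approx 0.038168$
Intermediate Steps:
$r{\left(O,P \right)} = 32 - 4 P + \frac{60}{-3 + \frac{P}{8}}$ ($r{\left(O,P \right)} = 32 - 4 \left(P - \frac{15}{- \frac{6}{2} + \frac{P}{8}}\right) = 32 - 4 \left(P - \frac{15}{\left(-6\right) \frac{1}{2} + P \frac{1}{8}}\right) = 32 - 4 \left(P - \frac{15}{-3 + \frac{P}{8}}\right) = 32 - \left(- \frac{60}{-3 + \frac{P}{8}} + 4 P\right) = 32 - 4 P + \frac{60}{-3 + \frac{P}{8}}$)
$\frac{r{\left(99,-105 \right)}}{11745} = \frac{4 \frac{1}{-24 - 105} \left(120 + \left(-24 - 105\right) \left(8 - -105\right)\right)}{11745} = \frac{4 \left(120 - 129 \left(8 + 105\right)\right)}{-129} \cdot \frac{1}{11745} = 4 \left(- \frac{1}{129}\right) \left(120 - 14577\right) \frac{1}{11745} = 4 \left(- \frac{1}{129}\right) \left(-14457\right) \frac{1}{11745} = \frac{19276}{43} \cdot \frac{1}{11745} = \frac{19276}{505035}$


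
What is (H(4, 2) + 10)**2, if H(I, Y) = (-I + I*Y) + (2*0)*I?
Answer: 196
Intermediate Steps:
H(I, Y) = -I + I*Y (H(I, Y) = (-I + I*Y) + 0*I = (-I + I*Y) + 0 = -I + I*Y)
(H(4, 2) + 10)**2 = (4*(-1 + 2) + 10)**2 = (4*1 + 10)**2 = (4 + 10)**2 = 14**2 = 196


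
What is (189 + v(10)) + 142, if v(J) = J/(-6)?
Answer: 988/3 ≈ 329.33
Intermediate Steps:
v(J) = -J/6 (v(J) = J*(-⅙) = -J/6)
(189 + v(10)) + 142 = (189 - ⅙*10) + 142 = (189 - 5/3) + 142 = 562/3 + 142 = 988/3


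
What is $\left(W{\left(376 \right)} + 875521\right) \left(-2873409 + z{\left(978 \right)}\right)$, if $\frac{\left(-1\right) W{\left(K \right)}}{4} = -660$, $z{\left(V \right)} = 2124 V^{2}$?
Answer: $1781523997421727$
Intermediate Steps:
$W{\left(K \right)} = 2640$ ($W{\left(K \right)} = \left(-4\right) \left(-660\right) = 2640$)
$\left(W{\left(376 \right)} + 875521\right) \left(-2873409 + z{\left(978 \right)}\right) = \left(2640 + 875521\right) \left(-2873409 + 2124 \cdot 978^{2}\right) = 878161 \left(-2873409 + 2124 \cdot 956484\right) = 878161 \left(-2873409 + 2031572016\right) = 878161 \cdot 2028698607 = 1781523997421727$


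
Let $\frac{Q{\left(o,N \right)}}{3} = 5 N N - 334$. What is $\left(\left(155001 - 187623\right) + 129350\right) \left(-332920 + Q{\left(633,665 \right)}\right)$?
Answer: $609333489784$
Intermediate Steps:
$Q{\left(o,N \right)} = -1002 + 15 N^{2}$ ($Q{\left(o,N \right)} = 3 \left(5 N N - 334\right) = 3 \left(5 N^{2} - 334\right) = 3 \left(-334 + 5 N^{2}\right) = -1002 + 15 N^{2}$)
$\left(\left(155001 - 187623\right) + 129350\right) \left(-332920 + Q{\left(633,665 \right)}\right) = \left(\left(155001 - 187623\right) + 129350\right) \left(-332920 - \left(1002 - 15 \cdot 665^{2}\right)\right) = \left(-32622 + 129350\right) \left(-332920 + \left(-1002 + 15 \cdot 442225\right)\right) = 96728 \left(-332920 + \left(-1002 + 6633375\right)\right) = 96728 \left(-332920 + 6632373\right) = 96728 \cdot 6299453 = 609333489784$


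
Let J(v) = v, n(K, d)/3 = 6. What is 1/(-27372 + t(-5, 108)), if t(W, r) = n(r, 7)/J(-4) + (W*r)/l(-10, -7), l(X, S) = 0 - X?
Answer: -2/54861 ≈ -3.6456e-5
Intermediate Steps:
n(K, d) = 18 (n(K, d) = 3*6 = 18)
l(X, S) = -X
t(W, r) = -9/2 + W*r/10 (t(W, r) = 18/(-4) + (W*r)/((-1*(-10))) = 18*(-¼) + (W*r)/10 = -9/2 + (W*r)*(⅒) = -9/2 + W*r/10)
1/(-27372 + t(-5, 108)) = 1/(-27372 + (-9/2 + (⅒)*(-5)*108)) = 1/(-27372 + (-9/2 - 54)) = 1/(-27372 - 117/2) = 1/(-54861/2) = -2/54861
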